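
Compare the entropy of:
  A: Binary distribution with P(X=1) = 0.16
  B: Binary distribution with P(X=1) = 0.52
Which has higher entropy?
B

For binary distributions, entropy is maximized at p=0.5 and decreases as p moves toward 0 or 1.

H(A) = H(0.16) = 0.6343 bits
H(B) = H(0.52) = 0.9988 bits

Distribution B (p=0.52) is closer to uniform (p=0.5), so it has higher entropy.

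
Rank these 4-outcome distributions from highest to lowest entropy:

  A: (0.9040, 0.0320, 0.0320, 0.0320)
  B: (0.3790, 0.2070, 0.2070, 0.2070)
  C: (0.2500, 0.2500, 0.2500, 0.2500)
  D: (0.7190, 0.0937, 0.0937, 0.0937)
C > B > D > A

Key insight: Entropy is maximized by uniform distributions and minimized by concentrated distributions.

Entropies:
  H(A) = 0.6083 bits
  H(B) = 1.9416 bits
  H(C) = 2.0000 bits
  H(D) = 1.3022 bits

Ranking: C > B > D > A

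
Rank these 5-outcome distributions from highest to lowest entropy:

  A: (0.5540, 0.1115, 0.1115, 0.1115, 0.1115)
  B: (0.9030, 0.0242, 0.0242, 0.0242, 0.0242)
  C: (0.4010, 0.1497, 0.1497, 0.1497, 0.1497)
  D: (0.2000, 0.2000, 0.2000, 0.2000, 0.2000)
D > C > A > B

Key insight: Entropy is maximized by uniform distributions and minimized by concentrated distributions.

Entropies:
  H(A) = 1.8836 bits
  H(B) = 0.6534 bits
  H(C) = 2.1695 bits
  H(D) = 2.3219 bits

Ranking: D > C > A > B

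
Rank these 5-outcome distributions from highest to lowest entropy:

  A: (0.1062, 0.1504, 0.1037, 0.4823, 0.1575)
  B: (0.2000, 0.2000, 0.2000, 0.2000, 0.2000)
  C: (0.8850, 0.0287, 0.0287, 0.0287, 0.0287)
B > A > C

Key insight: Entropy is maximized by uniform distributions and minimized by concentrated distributions.

- Uniform distributions have maximum entropy log₂(5) = 2.3219 bits
- The more "peaked" or concentrated a distribution, the lower its entropy

Entropies:
  H(A) = 2.0209 bits
  H(B) = 2.3219 bits
  H(C) = 0.7448 bits

Ranking: B > A > C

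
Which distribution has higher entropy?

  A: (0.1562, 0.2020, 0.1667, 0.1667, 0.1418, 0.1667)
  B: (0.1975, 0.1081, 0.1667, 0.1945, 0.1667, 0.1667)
A

Both distributions are close to uniform, making this a harder comparison.

H(A) = 2.5766 bits
H(B) = 2.5609 bits

The distribution closer to uniform has higher entropy.
Answer: A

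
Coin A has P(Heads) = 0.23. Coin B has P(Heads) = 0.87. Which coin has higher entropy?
A

For binary distributions, entropy is maximized at p=0.5 and decreases as p moves toward 0 or 1.

H(A) = H(0.23) = 0.7780 bits
H(B) = H(0.87) = 0.5574 bits

Distribution A (p=0.23) is closer to uniform (p=0.5), so it has higher entropy.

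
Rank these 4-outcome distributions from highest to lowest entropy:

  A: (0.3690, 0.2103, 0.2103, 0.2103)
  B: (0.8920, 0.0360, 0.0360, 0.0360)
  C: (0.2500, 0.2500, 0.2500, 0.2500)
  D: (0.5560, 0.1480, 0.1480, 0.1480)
C > A > D > B

Key insight: Entropy is maximized by uniform distributions and minimized by concentrated distributions.

Entropies:
  H(A) = 1.9500 bits
  H(B) = 0.6650 bits
  H(C) = 2.0000 bits
  H(D) = 1.6947 bits

Ranking: C > A > D > B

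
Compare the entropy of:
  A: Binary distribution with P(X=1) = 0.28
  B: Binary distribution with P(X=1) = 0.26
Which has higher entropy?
A

For binary distributions, entropy is maximized at p=0.5 and decreases as p moves toward 0 or 1.

H(A) = H(0.28) = 0.8555 bits
H(B) = H(0.26) = 0.8267 bits

Distribution A (p=0.28) is closer to uniform (p=0.5), so it has higher entropy.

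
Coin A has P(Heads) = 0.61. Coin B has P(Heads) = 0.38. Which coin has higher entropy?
A

For binary distributions, entropy is maximized at p=0.5 and decreases as p moves toward 0 or 1.

H(A) = H(0.61) = 0.9648 bits
H(B) = H(0.38) = 0.9580 bits

Distribution A (p=0.61) is closer to uniform (p=0.5), so it has higher entropy.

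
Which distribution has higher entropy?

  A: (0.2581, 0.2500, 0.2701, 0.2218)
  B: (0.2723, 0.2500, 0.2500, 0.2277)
B

Both distributions are close to uniform, making this a harder comparison.

H(A) = 1.9963 bits
H(B) = 1.9971 bits

The distribution closer to uniform has higher entropy.
Answer: B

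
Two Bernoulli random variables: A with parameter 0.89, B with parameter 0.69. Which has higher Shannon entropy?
B

For binary distributions, entropy is maximized at p=0.5 and decreases as p moves toward 0 or 1.

H(A) = H(0.89) = 0.4999 bits
H(B) = H(0.69) = 0.8932 bits

Distribution B (p=0.69) is closer to uniform (p=0.5), so it has higher entropy.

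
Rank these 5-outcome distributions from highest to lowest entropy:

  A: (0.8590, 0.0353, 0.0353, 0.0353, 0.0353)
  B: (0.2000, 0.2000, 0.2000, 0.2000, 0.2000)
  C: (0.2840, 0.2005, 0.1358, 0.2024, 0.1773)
B > C > A

Key insight: Entropy is maximized by uniform distributions and minimized by concentrated distributions.

- Uniform distributions have maximum entropy log₂(5) = 2.3219 bits
- The more "peaked" or concentrated a distribution, the lower its entropy

Entropies:
  H(A) = 0.8689 bits
  H(B) = 2.3219 bits
  H(C) = 2.2807 bits

Ranking: B > C > A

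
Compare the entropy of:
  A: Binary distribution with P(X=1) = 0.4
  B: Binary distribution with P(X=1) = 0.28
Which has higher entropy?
A

For binary distributions, entropy is maximized at p=0.5 and decreases as p moves toward 0 or 1.

H(A) = H(0.4) = 0.9710 bits
H(B) = H(0.28) = 0.8555 bits

Distribution A (p=0.4) is closer to uniform (p=0.5), so it has higher entropy.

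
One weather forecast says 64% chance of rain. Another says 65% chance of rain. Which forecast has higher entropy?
64% forecast

Treat each forecast as a Bernoulli distribution. Binary entropy is maximized at p=0.5 and falls off symmetrically toward 0 or 1. The 64% forecast is closer to 50%, so it is more uncertain. H(64%) ≈ 0.943 bits, H(65%) ≈ 0.934 bits.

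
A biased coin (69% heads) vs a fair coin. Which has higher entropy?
Fair coin

The fair coin is uniform (p=0.5), maximizing binary entropy at 1 bit. The biased coin has H(0.69) ≈ 0.893 bits — its outcome is more predictable, so its entropy is lower.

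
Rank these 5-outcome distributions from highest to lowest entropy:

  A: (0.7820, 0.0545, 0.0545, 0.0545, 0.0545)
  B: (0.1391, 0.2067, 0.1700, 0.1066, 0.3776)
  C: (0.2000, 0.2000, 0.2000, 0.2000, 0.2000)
C > B > A

Key insight: Entropy is maximized by uniform distributions and minimized by concentrated distributions.

- Uniform distributions have maximum entropy log₂(5) = 2.3219 bits
- The more "peaked" or concentrated a distribution, the lower its entropy

Entropies:
  H(A) = 1.1925 bits
  H(B) = 2.1754 bits
  H(C) = 2.3219 bits

Ranking: C > B > A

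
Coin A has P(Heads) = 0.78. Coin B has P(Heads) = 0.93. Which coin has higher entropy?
A

For binary distributions, entropy is maximized at p=0.5 and decreases as p moves toward 0 or 1.

H(A) = H(0.78) = 0.7602 bits
H(B) = H(0.93) = 0.3659 bits

Distribution A (p=0.78) is closer to uniform (p=0.5), so it has higher entropy.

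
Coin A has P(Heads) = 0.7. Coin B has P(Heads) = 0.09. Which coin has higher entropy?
A

For binary distributions, entropy is maximized at p=0.5 and decreases as p moves toward 0 or 1.

H(A) = H(0.7) = 0.8813 bits
H(B) = H(0.09) = 0.4365 bits

Distribution A (p=0.7) is closer to uniform (p=0.5), so it has higher entropy.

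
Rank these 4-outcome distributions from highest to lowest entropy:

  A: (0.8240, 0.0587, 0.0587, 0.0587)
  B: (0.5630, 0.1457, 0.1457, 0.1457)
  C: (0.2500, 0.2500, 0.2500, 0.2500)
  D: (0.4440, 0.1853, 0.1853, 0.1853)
C > D > B > A

Key insight: Entropy is maximized by uniform distributions and minimized by concentrated distributions.

Entropies:
  H(A) = 0.9502 bits
  H(B) = 1.6811 bits
  H(C) = 2.0000 bits
  H(D) = 1.8722 bits

Ranking: C > D > B > A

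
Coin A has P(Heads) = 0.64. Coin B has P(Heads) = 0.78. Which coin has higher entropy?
A

For binary distributions, entropy is maximized at p=0.5 and decreases as p moves toward 0 or 1.

H(A) = H(0.64) = 0.9427 bits
H(B) = H(0.78) = 0.7602 bits

Distribution A (p=0.64) is closer to uniform (p=0.5), so it has higher entropy.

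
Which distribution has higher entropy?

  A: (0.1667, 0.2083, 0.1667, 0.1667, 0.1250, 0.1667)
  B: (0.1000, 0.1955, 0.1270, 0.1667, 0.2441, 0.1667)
A

Both distributions are close to uniform, making this a harder comparison.

H(A) = 2.5698 bits
H(B) = 2.5290 bits

The distribution closer to uniform has higher entropy.
Answer: A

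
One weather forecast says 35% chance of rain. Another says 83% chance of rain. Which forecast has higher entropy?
35% forecast

Treat each forecast as a Bernoulli distribution. Binary entropy is maximized at p=0.5 and falls off symmetrically toward 0 or 1. The 35% forecast is closer to 50%, so it is more uncertain. H(35%) ≈ 0.934 bits, H(83%) ≈ 0.658 bits.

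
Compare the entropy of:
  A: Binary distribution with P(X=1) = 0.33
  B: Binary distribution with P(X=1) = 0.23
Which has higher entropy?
A

For binary distributions, entropy is maximized at p=0.5 and decreases as p moves toward 0 or 1.

H(A) = H(0.33) = 0.9149 bits
H(B) = H(0.23) = 0.7780 bits

Distribution A (p=0.33) is closer to uniform (p=0.5), so it has higher entropy.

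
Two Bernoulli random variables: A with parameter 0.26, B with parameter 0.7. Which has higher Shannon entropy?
B

For binary distributions, entropy is maximized at p=0.5 and decreases as p moves toward 0 or 1.

H(A) = H(0.26) = 0.8267 bits
H(B) = H(0.7) = 0.8813 bits

Distribution B (p=0.7) is closer to uniform (p=0.5), so it has higher entropy.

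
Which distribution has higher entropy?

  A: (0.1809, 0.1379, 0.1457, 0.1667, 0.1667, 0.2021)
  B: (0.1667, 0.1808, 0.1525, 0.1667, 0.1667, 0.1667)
B

Both distributions are close to uniform, making this a harder comparison.

H(A) = 2.5732 bits
H(B) = 2.5832 bits

The distribution closer to uniform has higher entropy.
Answer: B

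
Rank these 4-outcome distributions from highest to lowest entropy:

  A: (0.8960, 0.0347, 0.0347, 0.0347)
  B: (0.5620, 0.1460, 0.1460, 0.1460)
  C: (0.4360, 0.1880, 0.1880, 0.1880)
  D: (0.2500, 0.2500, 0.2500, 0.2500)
D > C > B > A

Key insight: Entropy is maximized by uniform distributions and minimized by concentrated distributions.

Entropies:
  H(A) = 0.6464 bits
  H(B) = 1.6831 bits
  H(C) = 1.8821 bits
  H(D) = 2.0000 bits

Ranking: D > C > B > A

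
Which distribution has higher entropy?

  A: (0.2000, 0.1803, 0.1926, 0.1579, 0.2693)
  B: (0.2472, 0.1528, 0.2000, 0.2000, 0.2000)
B

Both distributions are close to uniform, making this a harder comparison.

H(A) = 2.2978 bits
H(B) = 2.3057 bits

The distribution closer to uniform has higher entropy.
Answer: B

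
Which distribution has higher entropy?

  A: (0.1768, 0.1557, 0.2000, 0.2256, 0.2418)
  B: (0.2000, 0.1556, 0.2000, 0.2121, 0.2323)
B

Both distributions are close to uniform, making this a harder comparison.

H(A) = 2.3041 bits
H(B) = 2.3101 bits

The distribution closer to uniform has higher entropy.
Answer: B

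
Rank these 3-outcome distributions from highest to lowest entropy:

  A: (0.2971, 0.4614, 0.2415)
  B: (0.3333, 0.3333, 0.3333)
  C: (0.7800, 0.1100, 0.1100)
B > A > C

Key insight: Entropy is maximized by uniform distributions and minimized by concentrated distributions.

- Uniform distributions have maximum entropy log₂(3) = 1.5850 bits
- The more "peaked" or concentrated a distribution, the lower its entropy

Entropies:
  H(A) = 1.5302 bits
  H(B) = 1.5850 bits
  H(C) = 0.9802 bits

Ranking: B > A > C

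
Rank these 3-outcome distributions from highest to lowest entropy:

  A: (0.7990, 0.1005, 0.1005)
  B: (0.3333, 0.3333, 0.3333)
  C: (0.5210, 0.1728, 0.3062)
B > C > A

Key insight: Entropy is maximized by uniform distributions and minimized by concentrated distributions.

- Uniform distributions have maximum entropy log₂(3) = 1.5850 bits
- The more "peaked" or concentrated a distribution, the lower its entropy

Entropies:
  H(A) = 0.9249 bits
  H(B) = 1.5850 bits
  H(C) = 1.4506 bits

Ranking: B > C > A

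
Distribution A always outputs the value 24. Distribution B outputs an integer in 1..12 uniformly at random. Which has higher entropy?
B

A is deterministic, so H(A) = 0. B is uniform over 12 outcomes, so H(B) = log₂(12) = 3.585 bits. Any distribution with genuine randomness has higher entropy than a deterministic one.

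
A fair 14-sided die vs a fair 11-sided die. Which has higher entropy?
14-sided die

Both are uniform distributions; for uniform over n outcomes, H = log₂(n). H(14-sided) = log₂(14) = 3.807 bits and H(11-sided) = log₂(11) = 3.459 bits. More outcomes in a uniform distribution means higher entropy.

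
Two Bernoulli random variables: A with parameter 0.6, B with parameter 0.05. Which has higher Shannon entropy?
A

For binary distributions, entropy is maximized at p=0.5 and decreases as p moves toward 0 or 1.

H(A) = H(0.6) = 0.9710 bits
H(B) = H(0.05) = 0.2864 bits

Distribution A (p=0.6) is closer to uniform (p=0.5), so it has higher entropy.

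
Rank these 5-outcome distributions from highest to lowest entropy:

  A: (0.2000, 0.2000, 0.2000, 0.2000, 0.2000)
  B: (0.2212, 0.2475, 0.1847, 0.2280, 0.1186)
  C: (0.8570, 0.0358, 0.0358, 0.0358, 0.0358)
A > B > C

Key insight: Entropy is maximized by uniform distributions and minimized by concentrated distributions.

- Uniform distributions have maximum entropy log₂(5) = 2.3219 bits
- The more "peaked" or concentrated a distribution, the lower its entropy

Entropies:
  H(A) = 2.3219 bits
  H(B) = 2.2812 bits
  H(C) = 0.8780 bits

Ranking: A > B > C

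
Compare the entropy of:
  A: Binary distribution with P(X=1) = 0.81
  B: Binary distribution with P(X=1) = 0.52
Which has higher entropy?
B

For binary distributions, entropy is maximized at p=0.5 and decreases as p moves toward 0 or 1.

H(A) = H(0.81) = 0.7015 bits
H(B) = H(0.52) = 0.9988 bits

Distribution B (p=0.52) is closer to uniform (p=0.5), so it has higher entropy.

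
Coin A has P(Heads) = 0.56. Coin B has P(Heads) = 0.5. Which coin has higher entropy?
B

For binary distributions, entropy is maximized at p=0.5 and decreases as p moves toward 0 or 1.

H(A) = H(0.56) = 0.9896 bits
H(B) = H(0.5) = 1.0000 bits

Distribution B (p=0.5) is closer to uniform (p=0.5), so it has higher entropy.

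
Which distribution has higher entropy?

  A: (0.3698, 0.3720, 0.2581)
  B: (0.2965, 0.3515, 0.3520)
B

Both distributions are close to uniform, making this a harder comparison.

H(A) = 1.5658 bits
H(B) = 1.5805 bits

The distribution closer to uniform has higher entropy.
Answer: B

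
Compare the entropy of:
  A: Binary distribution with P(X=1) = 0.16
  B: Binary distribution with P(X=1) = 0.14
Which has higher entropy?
A

For binary distributions, entropy is maximized at p=0.5 and decreases as p moves toward 0 or 1.

H(A) = H(0.16) = 0.6343 bits
H(B) = H(0.14) = 0.5842 bits

Distribution A (p=0.16) is closer to uniform (p=0.5), so it has higher entropy.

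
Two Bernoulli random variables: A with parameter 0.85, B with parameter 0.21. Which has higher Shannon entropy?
B

For binary distributions, entropy is maximized at p=0.5 and decreases as p moves toward 0 or 1.

H(A) = H(0.85) = 0.6098 bits
H(B) = H(0.21) = 0.7415 bits

Distribution B (p=0.21) is closer to uniform (p=0.5), so it has higher entropy.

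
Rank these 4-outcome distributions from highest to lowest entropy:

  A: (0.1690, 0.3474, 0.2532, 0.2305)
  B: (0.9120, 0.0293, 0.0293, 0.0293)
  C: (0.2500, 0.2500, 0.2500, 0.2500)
C > A > B

Key insight: Entropy is maximized by uniform distributions and minimized by concentrated distributions.

- Uniform distributions have maximum entropy log₂(4) = 2.0000 bits
- The more "peaked" or concentrated a distribution, the lower its entropy

Entropies:
  H(A) = 1.9530 bits
  H(B) = 0.5692 bits
  H(C) = 2.0000 bits

Ranking: C > A > B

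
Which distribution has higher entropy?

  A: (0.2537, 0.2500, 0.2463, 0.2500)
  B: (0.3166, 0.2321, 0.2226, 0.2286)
A

Both distributions are close to uniform, making this a harder comparison.

H(A) = 1.9999 bits
H(B) = 1.9836 bits

The distribution closer to uniform has higher entropy.
Answer: A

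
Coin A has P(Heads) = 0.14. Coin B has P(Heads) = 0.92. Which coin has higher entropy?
A

For binary distributions, entropy is maximized at p=0.5 and decreases as p moves toward 0 or 1.

H(A) = H(0.14) = 0.5842 bits
H(B) = H(0.92) = 0.4022 bits

Distribution A (p=0.14) is closer to uniform (p=0.5), so it has higher entropy.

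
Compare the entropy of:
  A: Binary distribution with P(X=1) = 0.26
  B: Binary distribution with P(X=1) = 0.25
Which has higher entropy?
A

For binary distributions, entropy is maximized at p=0.5 and decreases as p moves toward 0 or 1.

H(A) = H(0.26) = 0.8267 bits
H(B) = H(0.25) = 0.8113 bits

Distribution A (p=0.26) is closer to uniform (p=0.5), so it has higher entropy.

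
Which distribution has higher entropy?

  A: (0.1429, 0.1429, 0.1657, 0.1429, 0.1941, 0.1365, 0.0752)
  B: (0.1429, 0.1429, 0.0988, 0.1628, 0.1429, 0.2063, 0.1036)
B

Both distributions are close to uniform, making this a harder comparison.

H(A) = 2.7648 bits
H(B) = 2.7680 bits

The distribution closer to uniform has higher entropy.
Answer: B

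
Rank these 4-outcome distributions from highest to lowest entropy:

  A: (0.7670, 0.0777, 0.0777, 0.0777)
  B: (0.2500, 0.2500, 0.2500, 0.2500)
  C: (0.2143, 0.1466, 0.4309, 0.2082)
B > C > A

Key insight: Entropy is maximized by uniform distributions and minimized by concentrated distributions.

- Uniform distributions have maximum entropy log₂(4) = 2.0000 bits
- The more "peaked" or concentrated a distribution, the lower its entropy

Entropies:
  H(A) = 1.1525 bits
  H(B) = 2.0000 bits
  H(C) = 1.8770 bits

Ranking: B > C > A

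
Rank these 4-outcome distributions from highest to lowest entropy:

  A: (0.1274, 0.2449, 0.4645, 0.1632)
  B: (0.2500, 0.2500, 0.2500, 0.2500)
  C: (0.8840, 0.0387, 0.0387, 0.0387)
B > A > C

Key insight: Entropy is maximized by uniform distributions and minimized by concentrated distributions.

- Uniform distributions have maximum entropy log₂(4) = 2.0000 bits
- The more "peaked" or concentrated a distribution, the lower its entropy

Entropies:
  H(A) = 1.8164 bits
  H(B) = 2.0000 bits
  H(C) = 0.7016 bits

Ranking: B > A > C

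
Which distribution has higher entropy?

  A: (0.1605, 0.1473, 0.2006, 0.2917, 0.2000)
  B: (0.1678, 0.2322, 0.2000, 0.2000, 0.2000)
B

Both distributions are close to uniform, making this a harder comparison.

H(A) = 2.2783 bits
H(B) = 2.3144 bits

The distribution closer to uniform has higher entropy.
Answer: B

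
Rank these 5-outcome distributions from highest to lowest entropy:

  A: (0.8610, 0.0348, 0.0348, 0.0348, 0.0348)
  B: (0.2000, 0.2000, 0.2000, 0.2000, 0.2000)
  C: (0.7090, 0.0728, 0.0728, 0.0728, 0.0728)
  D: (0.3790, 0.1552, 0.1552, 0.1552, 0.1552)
B > D > C > A

Key insight: Entropy is maximized by uniform distributions and minimized by concentrated distributions.

Entropies:
  H(A) = 0.8596 bits
  H(B) = 2.3219 bits
  H(C) = 1.4520 bits
  H(D) = 2.1993 bits

Ranking: B > D > C > A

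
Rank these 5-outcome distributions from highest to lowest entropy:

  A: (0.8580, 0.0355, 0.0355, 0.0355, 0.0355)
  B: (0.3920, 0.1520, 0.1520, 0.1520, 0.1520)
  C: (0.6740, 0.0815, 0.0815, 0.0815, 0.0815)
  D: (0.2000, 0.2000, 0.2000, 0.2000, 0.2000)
D > B > C > A

Key insight: Entropy is maximized by uniform distributions and minimized by concentrated distributions.

Entropies:
  H(A) = 0.8735 bits
  H(B) = 2.1821 bits
  H(C) = 1.5628 bits
  H(D) = 2.3219 bits

Ranking: D > B > C > A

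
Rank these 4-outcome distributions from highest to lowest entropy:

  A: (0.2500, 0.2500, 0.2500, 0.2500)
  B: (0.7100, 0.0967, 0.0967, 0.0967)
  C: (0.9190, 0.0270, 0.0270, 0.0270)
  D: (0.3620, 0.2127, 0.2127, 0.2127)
A > D > B > C

Key insight: Entropy is maximized by uniform distributions and minimized by concentrated distributions.

Entropies:
  H(A) = 2.0000 bits
  H(B) = 1.3284 bits
  H(C) = 0.5341 bits
  H(D) = 1.9555 bits

Ranking: A > D > B > C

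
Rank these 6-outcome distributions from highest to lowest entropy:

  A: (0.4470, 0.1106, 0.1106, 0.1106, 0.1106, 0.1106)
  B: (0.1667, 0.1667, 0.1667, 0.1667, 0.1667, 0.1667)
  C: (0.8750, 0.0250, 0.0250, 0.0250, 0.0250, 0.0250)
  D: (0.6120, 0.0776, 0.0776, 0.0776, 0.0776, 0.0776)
B > A > D > C

Key insight: Entropy is maximized by uniform distributions and minimized by concentrated distributions.

Entropies:
  H(A) = 2.2759 bits
  H(B) = 2.5850 bits
  H(C) = 0.8338 bits
  H(D) = 1.8644 bits

Ranking: B > A > D > C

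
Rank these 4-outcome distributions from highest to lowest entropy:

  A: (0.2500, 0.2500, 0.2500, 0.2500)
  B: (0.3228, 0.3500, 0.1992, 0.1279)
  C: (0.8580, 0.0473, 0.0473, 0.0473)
A > B > C

Key insight: Entropy is maximized by uniform distributions and minimized by concentrated distributions.

- Uniform distributions have maximum entropy log₂(4) = 2.0000 bits
- The more "peaked" or concentrated a distribution, the lower its entropy

Entropies:
  H(A) = 2.0000 bits
  H(B) = 1.8999 bits
  H(C) = 0.8145 bits

Ranking: A > B > C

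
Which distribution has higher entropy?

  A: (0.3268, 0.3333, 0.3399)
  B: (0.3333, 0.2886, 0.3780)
A

Both distributions are close to uniform, making this a harder comparison.

H(A) = 1.5848 bits
H(B) = 1.5763 bits

The distribution closer to uniform has higher entropy.
Answer: A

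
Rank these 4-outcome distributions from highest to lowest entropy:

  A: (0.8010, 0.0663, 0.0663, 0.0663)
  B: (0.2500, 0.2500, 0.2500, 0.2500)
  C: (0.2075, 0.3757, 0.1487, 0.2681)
B > C > A

Key insight: Entropy is maximized by uniform distributions and minimized by concentrated distributions.

- Uniform distributions have maximum entropy log₂(4) = 2.0000 bits
- The more "peaked" or concentrated a distribution, the lower its entropy

Entropies:
  H(A) = 1.0353 bits
  H(B) = 2.0000 bits
  H(C) = 1.9194 bits

Ranking: B > C > A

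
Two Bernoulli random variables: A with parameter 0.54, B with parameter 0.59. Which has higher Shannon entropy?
A

For binary distributions, entropy is maximized at p=0.5 and decreases as p moves toward 0 or 1.

H(A) = H(0.54) = 0.9954 bits
H(B) = H(0.59) = 0.9765 bits

Distribution A (p=0.54) is closer to uniform (p=0.5), so it has higher entropy.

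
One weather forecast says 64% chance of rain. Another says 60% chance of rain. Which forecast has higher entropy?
60% forecast

Treat each forecast as a Bernoulli distribution. Binary entropy is maximized at p=0.5 and falls off symmetrically toward 0 or 1. The 60% forecast is closer to 50%, so it is more uncertain. H(64%) ≈ 0.943 bits, H(60%) ≈ 0.971 bits.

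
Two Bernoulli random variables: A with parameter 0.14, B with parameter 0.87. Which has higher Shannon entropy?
A

For binary distributions, entropy is maximized at p=0.5 and decreases as p moves toward 0 or 1.

H(A) = H(0.14) = 0.5842 bits
H(B) = H(0.87) = 0.5574 bits

Distribution A (p=0.14) is closer to uniform (p=0.5), so it has higher entropy.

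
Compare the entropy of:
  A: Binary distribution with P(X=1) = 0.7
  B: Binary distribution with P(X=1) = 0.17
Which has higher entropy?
A

For binary distributions, entropy is maximized at p=0.5 and decreases as p moves toward 0 or 1.

H(A) = H(0.7) = 0.8813 bits
H(B) = H(0.17) = 0.6577 bits

Distribution A (p=0.7) is closer to uniform (p=0.5), so it has higher entropy.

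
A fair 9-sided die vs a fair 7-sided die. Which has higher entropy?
9-sided die

Both are uniform distributions; for uniform over n outcomes, H = log₂(n). H(9-sided) = log₂(9) = 3.170 bits and H(7-sided) = log₂(7) = 2.807 bits. More outcomes in a uniform distribution means higher entropy.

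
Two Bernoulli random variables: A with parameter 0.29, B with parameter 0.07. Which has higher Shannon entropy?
A

For binary distributions, entropy is maximized at p=0.5 and decreases as p moves toward 0 or 1.

H(A) = H(0.29) = 0.8687 bits
H(B) = H(0.07) = 0.3659 bits

Distribution A (p=0.29) is closer to uniform (p=0.5), so it has higher entropy.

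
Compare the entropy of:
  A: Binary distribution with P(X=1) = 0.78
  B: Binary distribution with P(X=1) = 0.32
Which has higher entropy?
B

For binary distributions, entropy is maximized at p=0.5 and decreases as p moves toward 0 or 1.

H(A) = H(0.78) = 0.7602 bits
H(B) = H(0.32) = 0.9044 bits

Distribution B (p=0.32) is closer to uniform (p=0.5), so it has higher entropy.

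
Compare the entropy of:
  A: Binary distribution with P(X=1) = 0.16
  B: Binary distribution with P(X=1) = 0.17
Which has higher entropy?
B

For binary distributions, entropy is maximized at p=0.5 and decreases as p moves toward 0 or 1.

H(A) = H(0.16) = 0.6343 bits
H(B) = H(0.17) = 0.6577 bits

Distribution B (p=0.17) is closer to uniform (p=0.5), so it has higher entropy.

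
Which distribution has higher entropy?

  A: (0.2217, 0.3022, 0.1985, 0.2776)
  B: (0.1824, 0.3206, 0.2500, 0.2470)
A

Both distributions are close to uniform, making this a harder comparison.

H(A) = 1.9799 bits
H(B) = 1.9722 bits

The distribution closer to uniform has higher entropy.
Answer: A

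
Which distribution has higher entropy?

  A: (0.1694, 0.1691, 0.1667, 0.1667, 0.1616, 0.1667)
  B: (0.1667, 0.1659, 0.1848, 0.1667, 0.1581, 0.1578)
A

Both distributions are close to uniform, making this a harder comparison.

H(A) = 2.5848 bits
H(B) = 2.5829 bits

The distribution closer to uniform has higher entropy.
Answer: A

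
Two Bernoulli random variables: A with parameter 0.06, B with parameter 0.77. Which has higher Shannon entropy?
B

For binary distributions, entropy is maximized at p=0.5 and decreases as p moves toward 0 or 1.

H(A) = H(0.06) = 0.3274 bits
H(B) = H(0.77) = 0.7780 bits

Distribution B (p=0.77) is closer to uniform (p=0.5), so it has higher entropy.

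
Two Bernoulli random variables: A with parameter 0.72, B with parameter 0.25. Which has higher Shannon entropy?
A

For binary distributions, entropy is maximized at p=0.5 and decreases as p moves toward 0 or 1.

H(A) = H(0.72) = 0.8555 bits
H(B) = H(0.25) = 0.8113 bits

Distribution A (p=0.72) is closer to uniform (p=0.5), so it has higher entropy.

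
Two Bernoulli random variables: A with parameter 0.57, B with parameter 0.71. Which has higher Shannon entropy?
A

For binary distributions, entropy is maximized at p=0.5 and decreases as p moves toward 0 or 1.

H(A) = H(0.57) = 0.9858 bits
H(B) = H(0.71) = 0.8687 bits

Distribution A (p=0.57) is closer to uniform (p=0.5), so it has higher entropy.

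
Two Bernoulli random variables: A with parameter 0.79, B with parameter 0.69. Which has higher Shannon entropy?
B

For binary distributions, entropy is maximized at p=0.5 and decreases as p moves toward 0 or 1.

H(A) = H(0.79) = 0.7415 bits
H(B) = H(0.69) = 0.8932 bits

Distribution B (p=0.69) is closer to uniform (p=0.5), so it has higher entropy.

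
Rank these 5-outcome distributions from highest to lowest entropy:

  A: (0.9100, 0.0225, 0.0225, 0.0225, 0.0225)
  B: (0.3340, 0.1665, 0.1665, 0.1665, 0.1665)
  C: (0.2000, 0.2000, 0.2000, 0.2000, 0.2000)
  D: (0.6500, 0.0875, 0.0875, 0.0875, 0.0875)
C > B > D > A

Key insight: Entropy is maximized by uniform distributions and minimized by concentrated distributions.

Entropies:
  H(A) = 0.6165 bits
  H(B) = 2.2510 bits
  H(C) = 2.3219 bits
  H(D) = 1.6341 bits

Ranking: C > B > D > A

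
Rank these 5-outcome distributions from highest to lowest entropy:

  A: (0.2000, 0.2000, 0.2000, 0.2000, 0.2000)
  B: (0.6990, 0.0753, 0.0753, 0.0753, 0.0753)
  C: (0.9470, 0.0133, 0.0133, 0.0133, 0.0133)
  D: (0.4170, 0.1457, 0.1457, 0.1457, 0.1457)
A > D > B > C

Key insight: Entropy is maximized by uniform distributions and minimized by concentrated distributions.

Entropies:
  H(A) = 2.3219 bits
  H(B) = 1.4845 bits
  H(C) = 0.4050 bits
  H(D) = 2.1460 bits

Ranking: A > D > B > C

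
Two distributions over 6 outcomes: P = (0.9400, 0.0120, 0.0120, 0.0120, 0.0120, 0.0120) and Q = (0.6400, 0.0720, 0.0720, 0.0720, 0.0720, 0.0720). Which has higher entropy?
Q

P is highly concentrated on one outcome (94%), making it nearly deterministic. Q spreads its mass more evenly (max 64%). The more spread-out distribution has higher entropy: H(P) ≈ 0.467 bits, H(Q) ≈ 1.779 bits.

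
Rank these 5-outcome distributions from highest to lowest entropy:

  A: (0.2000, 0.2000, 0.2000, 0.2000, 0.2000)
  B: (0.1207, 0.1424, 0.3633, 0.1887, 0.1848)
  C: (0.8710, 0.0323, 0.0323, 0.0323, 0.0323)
A > B > C

Key insight: Entropy is maximized by uniform distributions and minimized by concentrated distributions.

- Uniform distributions have maximum entropy log₂(5) = 2.3219 bits
- The more "peaked" or concentrated a distribution, the lower its entropy

Entropies:
  H(A) = 2.3219 bits
  H(B) = 2.2036 bits
  H(C) = 0.8127 bits

Ranking: A > B > C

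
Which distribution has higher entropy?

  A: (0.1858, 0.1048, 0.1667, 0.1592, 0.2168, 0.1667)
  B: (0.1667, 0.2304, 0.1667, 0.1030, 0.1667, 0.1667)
A

Both distributions are close to uniform, making this a harder comparison.

H(A) = 2.5542 bits
H(B) = 2.5489 bits

The distribution closer to uniform has higher entropy.
Answer: A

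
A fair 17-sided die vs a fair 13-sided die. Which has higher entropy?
17-sided die

Both are uniform distributions; for uniform over n outcomes, H = log₂(n). H(17-sided) = log₂(17) = 4.087 bits and H(13-sided) = log₂(13) = 3.700 bits. More outcomes in a uniform distribution means higher entropy.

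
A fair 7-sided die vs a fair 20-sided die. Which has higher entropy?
20-sided die

Both are uniform distributions; for uniform over n outcomes, H = log₂(n). H(7-sided) = log₂(7) = 2.807 bits and H(20-sided) = log₂(20) = 4.322 bits. More outcomes in a uniform distribution means higher entropy.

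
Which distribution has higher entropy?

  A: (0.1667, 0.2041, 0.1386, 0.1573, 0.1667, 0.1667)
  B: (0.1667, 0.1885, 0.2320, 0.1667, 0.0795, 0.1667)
A

Both distributions are close to uniform, making this a harder comparison.

H(A) = 2.5753 bits
H(B) = 2.5256 bits

The distribution closer to uniform has higher entropy.
Answer: A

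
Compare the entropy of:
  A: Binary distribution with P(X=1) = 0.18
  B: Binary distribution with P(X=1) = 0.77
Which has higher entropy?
B

For binary distributions, entropy is maximized at p=0.5 and decreases as p moves toward 0 or 1.

H(A) = H(0.18) = 0.6801 bits
H(B) = H(0.77) = 0.7780 bits

Distribution B (p=0.77) is closer to uniform (p=0.5), so it has higher entropy.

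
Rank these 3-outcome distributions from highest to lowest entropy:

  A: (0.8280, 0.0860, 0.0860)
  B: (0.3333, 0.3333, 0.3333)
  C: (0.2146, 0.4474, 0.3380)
B > C > A

Key insight: Entropy is maximized by uniform distributions and minimized by concentrated distributions.

- Uniform distributions have maximum entropy log₂(3) = 1.5850 bits
- The more "peaked" or concentrated a distribution, the lower its entropy

Entropies:
  H(A) = 0.8343 bits
  H(B) = 1.5850 bits
  H(C) = 1.5245 bits

Ranking: B > C > A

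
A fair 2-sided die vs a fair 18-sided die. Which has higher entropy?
18-sided die

Both are uniform distributions; for uniform over n outcomes, H = log₂(n). H(2-sided) = log₂(2) = 1.000 bits and H(18-sided) = log₂(18) = 4.170 bits. More outcomes in a uniform distribution means higher entropy.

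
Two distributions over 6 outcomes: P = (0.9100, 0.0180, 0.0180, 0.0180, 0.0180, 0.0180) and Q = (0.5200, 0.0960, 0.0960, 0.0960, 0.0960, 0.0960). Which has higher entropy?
Q

P is highly concentrated on one outcome (91%), making it nearly deterministic. Q spreads its mass more evenly (max 52%). The more spread-out distribution has higher entropy: H(P) ≈ 0.645 bits, H(Q) ≈ 2.113 bits.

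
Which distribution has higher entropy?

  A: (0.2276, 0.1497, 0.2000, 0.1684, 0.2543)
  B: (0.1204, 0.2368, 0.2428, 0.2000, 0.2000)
A

Both distributions are close to uniform, making this a harder comparison.

H(A) = 2.2957 bits
H(B) = 2.2844 bits

The distribution closer to uniform has higher entropy.
Answer: A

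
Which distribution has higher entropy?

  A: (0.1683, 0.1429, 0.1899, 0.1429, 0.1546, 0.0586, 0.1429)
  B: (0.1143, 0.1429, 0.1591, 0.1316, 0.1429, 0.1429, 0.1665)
B

Both distributions are close to uniform, making this a harder comparison.

H(A) = 2.7473 bits
H(B) = 2.7983 bits

The distribution closer to uniform has higher entropy.
Answer: B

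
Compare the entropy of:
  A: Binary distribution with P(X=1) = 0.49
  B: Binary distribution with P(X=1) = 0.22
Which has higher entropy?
A

For binary distributions, entropy is maximized at p=0.5 and decreases as p moves toward 0 or 1.

H(A) = H(0.49) = 0.9997 bits
H(B) = H(0.22) = 0.7602 bits

Distribution A (p=0.49) is closer to uniform (p=0.5), so it has higher entropy.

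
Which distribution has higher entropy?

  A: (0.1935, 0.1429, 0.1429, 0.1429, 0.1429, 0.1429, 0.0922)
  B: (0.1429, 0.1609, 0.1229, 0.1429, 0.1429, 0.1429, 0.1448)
B

Both distributions are close to uniform, making this a harder comparison.

H(A) = 2.7809 bits
H(B) = 2.8036 bits

The distribution closer to uniform has higher entropy.
Answer: B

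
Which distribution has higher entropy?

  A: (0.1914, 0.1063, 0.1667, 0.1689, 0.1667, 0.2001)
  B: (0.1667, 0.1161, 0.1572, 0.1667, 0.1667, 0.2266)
A

Both distributions are close to uniform, making this a harder comparison.

H(A) = 2.5597 bits
H(B) = 2.5582 bits

The distribution closer to uniform has higher entropy.
Answer: A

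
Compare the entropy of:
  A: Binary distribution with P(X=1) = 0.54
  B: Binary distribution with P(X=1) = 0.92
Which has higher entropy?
A

For binary distributions, entropy is maximized at p=0.5 and decreases as p moves toward 0 or 1.

H(A) = H(0.54) = 0.9954 bits
H(B) = H(0.92) = 0.4022 bits

Distribution A (p=0.54) is closer to uniform (p=0.5), so it has higher entropy.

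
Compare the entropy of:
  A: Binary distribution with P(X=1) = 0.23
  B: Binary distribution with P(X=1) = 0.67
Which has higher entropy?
B

For binary distributions, entropy is maximized at p=0.5 and decreases as p moves toward 0 or 1.

H(A) = H(0.23) = 0.7780 bits
H(B) = H(0.67) = 0.9149 bits

Distribution B (p=0.67) is closer to uniform (p=0.5), so it has higher entropy.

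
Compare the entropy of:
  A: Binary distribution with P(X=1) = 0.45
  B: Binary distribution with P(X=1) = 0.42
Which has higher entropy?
A

For binary distributions, entropy is maximized at p=0.5 and decreases as p moves toward 0 or 1.

H(A) = H(0.45) = 0.9928 bits
H(B) = H(0.42) = 0.9815 bits

Distribution A (p=0.45) is closer to uniform (p=0.5), so it has higher entropy.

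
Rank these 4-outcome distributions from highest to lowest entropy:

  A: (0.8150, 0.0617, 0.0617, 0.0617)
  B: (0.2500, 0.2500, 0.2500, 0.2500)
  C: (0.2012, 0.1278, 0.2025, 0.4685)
B > C > A

Key insight: Entropy is maximized by uniform distributions and minimized by concentrated distributions.

- Uniform distributions have maximum entropy log₂(4) = 2.0000 bits
- The more "peaked" or concentrated a distribution, the lower its entropy

Entropies:
  H(A) = 0.9841 bits
  H(B) = 2.0000 bits
  H(C) = 1.8237 bits

Ranking: B > C > A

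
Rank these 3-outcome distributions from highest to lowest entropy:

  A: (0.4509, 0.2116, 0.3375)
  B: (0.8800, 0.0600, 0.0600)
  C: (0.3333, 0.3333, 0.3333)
C > A > B

Key insight: Entropy is maximized by uniform distributions and minimized by concentrated distributions.

- Uniform distributions have maximum entropy log₂(3) = 1.5850 bits
- The more "peaked" or concentrated a distribution, the lower its entropy

Entropies:
  H(A) = 1.5211 bits
  H(B) = 0.6494 bits
  H(C) = 1.5850 bits

Ranking: C > A > B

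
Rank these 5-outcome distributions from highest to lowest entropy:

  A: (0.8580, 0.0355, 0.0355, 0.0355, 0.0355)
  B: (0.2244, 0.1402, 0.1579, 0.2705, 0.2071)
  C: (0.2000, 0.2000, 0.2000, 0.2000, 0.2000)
C > B > A

Key insight: Entropy is maximized by uniform distributions and minimized by concentrated distributions.

- Uniform distributions have maximum entropy log₂(5) = 2.3219 bits
- The more "peaked" or concentrated a distribution, the lower its entropy

Entropies:
  H(A) = 0.8735 bits
  H(B) = 2.2822 bits
  H(C) = 2.3219 bits

Ranking: C > B > A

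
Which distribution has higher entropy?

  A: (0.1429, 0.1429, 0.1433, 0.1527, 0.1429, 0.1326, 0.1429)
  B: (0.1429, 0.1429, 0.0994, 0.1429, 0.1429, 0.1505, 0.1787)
A

Both distributions are close to uniform, making this a harder comparison.

H(A) = 2.8063 bits
H(B) = 2.7904 bits

The distribution closer to uniform has higher entropy.
Answer: A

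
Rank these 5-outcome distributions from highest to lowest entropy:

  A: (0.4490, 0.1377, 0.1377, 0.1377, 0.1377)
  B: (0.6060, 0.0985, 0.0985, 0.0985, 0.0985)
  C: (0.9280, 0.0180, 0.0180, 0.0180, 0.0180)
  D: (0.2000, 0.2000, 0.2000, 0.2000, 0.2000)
D > A > B > C

Key insight: Entropy is maximized by uniform distributions and minimized by concentrated distributions.

Entropies:
  H(A) = 2.0945 bits
  H(B) = 1.7553 bits
  H(C) = 0.5173 bits
  H(D) = 2.3219 bits

Ranking: D > A > B > C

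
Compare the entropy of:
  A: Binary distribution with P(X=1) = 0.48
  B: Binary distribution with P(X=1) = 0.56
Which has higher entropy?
A

For binary distributions, entropy is maximized at p=0.5 and decreases as p moves toward 0 or 1.

H(A) = H(0.48) = 0.9988 bits
H(B) = H(0.56) = 0.9896 bits

Distribution A (p=0.48) is closer to uniform (p=0.5), so it has higher entropy.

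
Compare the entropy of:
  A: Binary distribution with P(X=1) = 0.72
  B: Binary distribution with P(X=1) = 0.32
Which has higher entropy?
B

For binary distributions, entropy is maximized at p=0.5 and decreases as p moves toward 0 or 1.

H(A) = H(0.72) = 0.8555 bits
H(B) = H(0.32) = 0.9044 bits

Distribution B (p=0.32) is closer to uniform (p=0.5), so it has higher entropy.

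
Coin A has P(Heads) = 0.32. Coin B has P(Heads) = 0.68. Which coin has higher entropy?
Equal

For binary distributions, entropy is maximized at p=0.5 and decreases as p moves toward 0 or 1.

H(A) = H(0.32) = 0.9044 bits
H(B) = H(0.68) = 0.9044 bits

Both distributions are equally far from uniform (|0.32-0.5| = |0.68-0.5|), so they have the same entropy.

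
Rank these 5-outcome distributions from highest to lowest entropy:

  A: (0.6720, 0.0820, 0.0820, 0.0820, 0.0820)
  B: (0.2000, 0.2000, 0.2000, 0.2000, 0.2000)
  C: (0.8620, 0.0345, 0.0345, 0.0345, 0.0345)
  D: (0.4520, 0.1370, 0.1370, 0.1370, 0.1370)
B > D > A > C

Key insight: Entropy is maximized by uniform distributions and minimized by concentrated distributions.

Entropies:
  H(A) = 1.5689 bits
  H(B) = 2.3219 bits
  H(C) = 0.8550 bits
  H(D) = 2.0893 bits

Ranking: B > D > A > C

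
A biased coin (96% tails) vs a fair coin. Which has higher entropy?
Fair coin

The fair coin is uniform (p=0.5), maximizing binary entropy at 1 bit. The biased coin has H(0.96) ≈ 0.242 bits — its outcome is more predictable, so its entropy is lower.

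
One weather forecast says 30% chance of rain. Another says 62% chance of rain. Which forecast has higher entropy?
62% forecast

Treat each forecast as a Bernoulli distribution. Binary entropy is maximized at p=0.5 and falls off symmetrically toward 0 or 1. The 62% forecast is closer to 50%, so it is more uncertain. H(30%) ≈ 0.881 bits, H(62%) ≈ 0.958 bits.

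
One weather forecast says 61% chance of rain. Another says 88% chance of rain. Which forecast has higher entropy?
61% forecast

Treat each forecast as a Bernoulli distribution. Binary entropy is maximized at p=0.5 and falls off symmetrically toward 0 or 1. The 61% forecast is closer to 50%, so it is more uncertain. H(61%) ≈ 0.965 bits, H(88%) ≈ 0.529 bits.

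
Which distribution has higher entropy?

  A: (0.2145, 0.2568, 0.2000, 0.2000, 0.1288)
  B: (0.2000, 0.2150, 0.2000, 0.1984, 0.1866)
B

Both distributions are close to uniform, making this a harder comparison.

H(A) = 2.2896 bits
H(B) = 2.3205 bits

The distribution closer to uniform has higher entropy.
Answer: B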